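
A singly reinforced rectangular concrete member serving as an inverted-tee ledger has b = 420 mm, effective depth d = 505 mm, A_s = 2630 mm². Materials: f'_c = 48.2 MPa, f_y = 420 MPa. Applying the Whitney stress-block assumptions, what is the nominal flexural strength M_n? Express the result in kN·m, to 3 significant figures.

T = A_s f_y = 2630 × 420 = 1104600 N = 1104.6 kN.
From C = T: a = T/(0.85 f'_c b) = 1104600/(0.85 × 48.2 × 420) = 64.19 mm.
M_n = T(d − a/2) = 1104.6 kN × (505 − 32.095) mm = 522.37 kN·m.

M_n ≈ 522 kN·m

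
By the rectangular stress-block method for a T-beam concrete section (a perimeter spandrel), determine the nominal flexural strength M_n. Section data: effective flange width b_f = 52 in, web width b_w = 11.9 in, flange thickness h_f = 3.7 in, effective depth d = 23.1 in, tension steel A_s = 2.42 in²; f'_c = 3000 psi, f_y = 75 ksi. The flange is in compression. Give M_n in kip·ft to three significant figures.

Tension: T = A_s f_y = 2.42 × 75 = 181.5 kips.
Try a within the flange: a = T/(0.85 f'_c b_f) = 181.5/(0.85 × 3 × 52) = 1.369 in.
Since a = 1.369 ≤ h_f = 3.7 in, the stress block lies entirely in the flange; analyse as a rectangular beam of width b_f.
M_n = T(d − a/2) = 181.5 × (23.1 − 0.6845) = 4068.4 kip·in.
M_n = 4068.4/12 = 339.03 kip·ft.

M_n ≈ 339 kip·ft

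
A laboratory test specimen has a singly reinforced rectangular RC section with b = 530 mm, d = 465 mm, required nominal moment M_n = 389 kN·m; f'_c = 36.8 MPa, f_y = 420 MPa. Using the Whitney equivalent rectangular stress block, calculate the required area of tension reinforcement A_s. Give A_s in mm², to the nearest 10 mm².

With M_n = 0.85 f'_c a b (d − a/2), solve the quadratic for a:
a = d − √(d² − 2M_n/(0.85 f'_c b)) = 465 − √(465² − 2 × 389×10⁶/(0.85 × 36.8 × 530)) = 53.54 mm.
A_s = 0.85 f'_c a b / f_y = 0.85 × 36.8 × 53.54 × 530 / 420 = 2113.4 mm².

A_s ≈ 2110 mm²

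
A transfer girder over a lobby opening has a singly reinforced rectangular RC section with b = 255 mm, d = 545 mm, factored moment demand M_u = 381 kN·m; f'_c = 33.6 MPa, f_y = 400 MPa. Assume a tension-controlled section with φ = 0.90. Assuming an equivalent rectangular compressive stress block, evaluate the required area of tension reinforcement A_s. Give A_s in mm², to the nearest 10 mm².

M_n = M_u/φ = 381/0.90 = 423.333 kN·m.
With M_n = 0.85 f'_c a b (d − a/2), solve the quadratic for a:
a = d − √(d² − 2M_n/(0.85 f'_c b)) = 545 − √(545² − 2 × 423.333×10⁶/(0.85 × 33.6 × 255)) = 119.83 mm.
A_s = 0.85 f'_c a b / f_y = 0.85 × 33.6 × 119.83 × 255 / 400 = 2181.7 mm².

A_s ≈ 2180 mm²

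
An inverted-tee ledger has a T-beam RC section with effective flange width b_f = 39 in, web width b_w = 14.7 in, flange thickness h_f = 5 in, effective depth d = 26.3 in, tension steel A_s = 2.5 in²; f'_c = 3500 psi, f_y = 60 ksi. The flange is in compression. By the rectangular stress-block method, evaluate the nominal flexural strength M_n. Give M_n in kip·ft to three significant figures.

Tension: T = A_s f_y = 2.5 × 60 = 150 kips.
Try a within the flange: a = T/(0.85 f'_c b_f) = 150/(0.85 × 3.5 × 39) = 1.293 in.
Since a = 1.293 ≤ h_f = 5 in, the stress block lies entirely in the flange; analyse as a rectangular beam of width b_f.
M_n = T(d − a/2) = 150 × (26.3 − 0.6465) = 3848.0 kip·in.
M_n = 3848.0/12 = 320.67 kip·ft.

M_n ≈ 321 kip·ft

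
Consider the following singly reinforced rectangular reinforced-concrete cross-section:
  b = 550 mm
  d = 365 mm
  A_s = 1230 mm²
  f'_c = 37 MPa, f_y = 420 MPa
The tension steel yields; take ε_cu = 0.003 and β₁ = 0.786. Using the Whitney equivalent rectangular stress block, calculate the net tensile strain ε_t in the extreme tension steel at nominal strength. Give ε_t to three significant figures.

a = A_s f_y/(0.85 f'_c b) = 29.87 mm.
β₁ = 0.786, so c = a/β₁ = 29.87/0.786 = 38.00 mm.
From the linear strain diagram with ε_cu = 0.003: ε_t = 0.003 (d − c)/c = 0.003 × (365 − 38.00)/38.00 = 0.0258.
Since ε_t ≥ 0.005, the section is tension-controlled.

ε_t ≈ 0.0258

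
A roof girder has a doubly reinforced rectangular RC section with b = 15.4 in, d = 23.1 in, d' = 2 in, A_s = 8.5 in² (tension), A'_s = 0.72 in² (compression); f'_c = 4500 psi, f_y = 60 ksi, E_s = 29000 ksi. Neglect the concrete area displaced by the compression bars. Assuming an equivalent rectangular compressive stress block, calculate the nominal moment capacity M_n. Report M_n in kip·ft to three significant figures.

M_n ≈ 820 kip·ft

Assume both steels yield.
a = (A_s − A'_s) f_y/(0.85 f'_c b) = (8.5 − 0.72) × 60/(0.85 × 4.5 × 15.4) = 7.925 in.
c = a/β₁ = 7.925/0.825 = 9.606 in; ε'_s = 0.003(c − d')/c = 0.0024 ≥ ε_y = 0.0021, so the compression steel yields.
M_n = (A_s − A'_s) f_y (d − a/2) + A'_s f_y (d − d') = 466.8 × (23.1 − 3.9625) + 43.2 × (23.1 − 2) = 8933.4 + 911.5 = 9844.9 kip·in = 9844.9/12 = 820.41 kip·ft.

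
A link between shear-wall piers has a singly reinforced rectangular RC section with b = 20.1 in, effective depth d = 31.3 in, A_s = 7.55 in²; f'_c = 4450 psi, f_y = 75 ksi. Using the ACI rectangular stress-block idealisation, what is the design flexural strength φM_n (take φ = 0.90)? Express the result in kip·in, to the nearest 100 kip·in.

T = A_s f_y = 7.55 × 75 = 566.25 kips.
a = T/(0.85 f'_c b) = 566.25/(0.85 × 4.45 × 20.1) = 7.448 in.
M_n = T(d − a/2) = 566.25 × (31.3 − 3.724) = 15614.9 kip·in.
φM_n = 0.90 × 15614.9 = 14053.4 kip·in.

φM_n ≈ 14100 kip·in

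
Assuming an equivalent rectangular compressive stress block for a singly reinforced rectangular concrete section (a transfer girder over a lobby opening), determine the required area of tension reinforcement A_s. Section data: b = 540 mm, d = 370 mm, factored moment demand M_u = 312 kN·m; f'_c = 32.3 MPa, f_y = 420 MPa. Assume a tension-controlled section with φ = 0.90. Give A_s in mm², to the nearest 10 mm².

A_s ≈ 2460 mm²

M_n = M_u/φ = 312/0.90 = 346.667 kN·m.
With M_n = 0.85 f'_c a b (d − a/2), solve the quadratic for a:
a = d − √(d² − 2M_n/(0.85 f'_c b)) = 370 − √(370² − 2 × 346.667×10⁶/(0.85 × 32.3 × 540)) = 69.78 mm.
A_s = 0.85 f'_c a b / f_y = 0.85 × 32.3 × 69.78 × 540 / 420 = 2463.2 mm².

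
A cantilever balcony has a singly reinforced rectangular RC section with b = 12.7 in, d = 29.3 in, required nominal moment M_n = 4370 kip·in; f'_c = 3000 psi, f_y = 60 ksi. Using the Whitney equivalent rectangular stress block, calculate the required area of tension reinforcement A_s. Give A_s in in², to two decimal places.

From M_n = 0.85 f'_c a b (d − a/2):
a = d − √(d² − 2M_n/(0.85 f'_c b)) = 29.3 − √(29.3² − 2 × 4370/(0.85 × 3 × 12.7)) = 5.039 in.
A_s = 0.85 f'_c a b / f_y = 0.85 × 3 × 5.039 × 12.7 / 60 = 2.720 in².

A_s ≈ 2.72 in²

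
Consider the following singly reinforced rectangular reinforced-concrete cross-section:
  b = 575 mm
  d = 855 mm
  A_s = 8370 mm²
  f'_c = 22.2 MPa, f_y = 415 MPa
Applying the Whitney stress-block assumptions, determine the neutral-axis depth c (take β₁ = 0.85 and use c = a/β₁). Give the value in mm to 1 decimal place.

c ≈ 376.6 mm

T = A_s f_y = 8370 × 415 = 3473550 N = 3473.55 kN.
Setting C = 0.85 f'_c a b equal to T: a = 3473550/(0.85 × 22.2 × 575) = 320.135 mm.
With β₁ = 0.85, c = a/β₁ = 320.135/0.85 = 376.6 mm.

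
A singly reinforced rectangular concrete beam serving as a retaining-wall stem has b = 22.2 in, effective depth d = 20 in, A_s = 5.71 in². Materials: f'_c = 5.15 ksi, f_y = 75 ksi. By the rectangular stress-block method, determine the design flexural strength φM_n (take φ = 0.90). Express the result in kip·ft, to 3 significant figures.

T = A_s f_y = 5.71 × 75 = 428.25 kips.
a = T/(0.85 f'_c b) = 428.25/(0.85 × 5.15 × 22.2) = 4.407 in.
M_n = T(d − a/2) = 428.25 × (20 − 2.2035) = 7621.4 kip·in = 7621.4/12 = 635.12 kip·ft.
φM_n = 0.90 × 635.12 = 571.61 kip·ft.

φM_n ≈ 572 kip·ft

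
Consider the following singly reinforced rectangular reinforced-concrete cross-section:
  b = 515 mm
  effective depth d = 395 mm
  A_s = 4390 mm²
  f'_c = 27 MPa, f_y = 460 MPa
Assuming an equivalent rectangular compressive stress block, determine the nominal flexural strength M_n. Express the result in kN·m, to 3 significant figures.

M_n ≈ 625 kN·m

T = A_s f_y = 4390 × 460 = 2019400 N = 2019.4 kN.
From C = T: a = T/(0.85 f'_c b) = 2019400/(0.85 × 27 × 515) = 170.86 mm.
M_n = T(d − a/2) = 2019.4 kN × (395 − 85.43) mm = 625.15 kN·m.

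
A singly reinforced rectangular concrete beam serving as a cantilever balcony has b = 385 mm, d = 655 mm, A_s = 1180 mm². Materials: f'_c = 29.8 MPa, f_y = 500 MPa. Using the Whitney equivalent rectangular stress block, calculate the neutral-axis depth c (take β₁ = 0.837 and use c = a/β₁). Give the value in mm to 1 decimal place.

T = A_s f_y = 1180 × 500 = 590000 N = 590 kN.
Setting C = 0.85 f'_c a b equal to T: a = 590000/(0.85 × 29.8 × 385) = 60.500 mm.
With β₁ = 0.837, c = a/β₁ = 60.500/0.837 = 72.3 mm.

c ≈ 72.3 mm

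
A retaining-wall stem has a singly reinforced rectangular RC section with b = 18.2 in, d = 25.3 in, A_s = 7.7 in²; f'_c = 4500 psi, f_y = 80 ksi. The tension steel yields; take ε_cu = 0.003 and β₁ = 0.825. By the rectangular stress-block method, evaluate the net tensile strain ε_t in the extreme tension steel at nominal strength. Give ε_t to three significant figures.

ε_t ≈ 0.00408

a = A_s f_y/(0.85 f'_c b) = 8.849 in.
β₁ = 0.825, so c = a/β₁ = 8.849/0.825 = 10.726 in.
From the linear strain diagram with ε_cu = 0.003: ε_t = 0.003 (d − c)/c = 0.003 × (25.3 − 10.726)/10.726 = 0.00408.
ε_t is between 0.004 and 0.005 — transition zone.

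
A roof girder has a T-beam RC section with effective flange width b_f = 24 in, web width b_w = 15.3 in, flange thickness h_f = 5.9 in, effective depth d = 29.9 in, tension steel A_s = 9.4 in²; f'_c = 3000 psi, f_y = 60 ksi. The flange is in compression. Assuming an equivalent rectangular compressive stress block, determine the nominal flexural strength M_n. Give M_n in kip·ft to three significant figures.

M_n ≈ 1170 kip·ft

Tension: T = A_s f_y = 9.4 × 60 = 564 kips.
Try a within the flange: a = T/(0.85 f'_c b_f) = 564/(0.85 × 3 × 24) = 9.216 in.
a = 9.216 > h_f = 5.9 in: the block extends into the web. Split into flange-overhang and web parts.
C_f = 0.85 f'_c (b_f − b_w) h_f = 0.85 × 3 × (24 − 15.3) × 5.9 = 130.9 kips.
Remaining web compression depth: a_w = (T − C_f)/(0.85 f'_c b_w) = (564 − 130.9)/(0.85 × 3 × 15.3) = 11.101 in.
M_n = C_f(d − h_f/2) + (T − C_f)(d − a_w/2) = 130.9 × (29.9 − 2.95) + 433.1 × (29.9 − 5.5505) = 3527.8 + 10545.8 = 14073.6 kip·in.
M_n = 14073.6/12 = 1172.80 kip·ft.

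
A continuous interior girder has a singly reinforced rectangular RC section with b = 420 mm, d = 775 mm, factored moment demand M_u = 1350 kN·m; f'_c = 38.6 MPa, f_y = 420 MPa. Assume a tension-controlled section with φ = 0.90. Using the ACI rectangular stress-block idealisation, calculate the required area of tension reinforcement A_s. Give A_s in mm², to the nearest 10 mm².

A_s ≈ 5120 mm²

M_n = M_u/φ = 1350/0.90 = 1500 kN·m.
With M_n = 0.85 f'_c a b (d − a/2), solve the quadratic for a:
a = d − √(d² − 2M_n/(0.85 f'_c b)) = 775 − √(775² − 2 × 1500×10⁶/(0.85 × 38.6 × 420)) = 156.19 mm.
A_s = 0.85 f'_c a b / f_y = 0.85 × 38.6 × 156.19 × 420 / 420 = 5124.6 mm².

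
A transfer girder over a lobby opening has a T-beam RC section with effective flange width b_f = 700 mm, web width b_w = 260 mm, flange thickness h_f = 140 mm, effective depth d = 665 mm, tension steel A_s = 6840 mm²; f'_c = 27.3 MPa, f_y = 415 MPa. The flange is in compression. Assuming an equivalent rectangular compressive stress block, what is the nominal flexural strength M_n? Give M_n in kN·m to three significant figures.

M_n ≈ 1620 kN·m

Tension: T = A_s f_y = 6840 × 415 = 2838600 N.
Try a within the flange: a = T/(0.85 f'_c b_f) = 2838600/(0.85 × 27.3 × 700) = 174.75 mm.
a = 174.75 > h_f = 140 mm: the block extends into the web. Split into flange-overhang and web parts.
C_f = 0.85 f'_c (b_f − b_w) h_f = 0.85 × 27.3 × (700 − 260) × 140 = 1429428 N.
Remaining web compression depth: a_w = (T − C_f)/(0.85 f'_c b_w) = (2838600 − 1429428)/(0.85 × 27.3 × 260) = 233.57 mm.
M_n = C_f(d − h_f/2) + (T − C_f)(d − a_w/2) = 1429428 × (665 − 70) + 1409172 × (665 − 116.785) = 850.51 + 772.53 = 1623.04 × 10⁶ N·mm.
M_n = 1623.04 kN·m.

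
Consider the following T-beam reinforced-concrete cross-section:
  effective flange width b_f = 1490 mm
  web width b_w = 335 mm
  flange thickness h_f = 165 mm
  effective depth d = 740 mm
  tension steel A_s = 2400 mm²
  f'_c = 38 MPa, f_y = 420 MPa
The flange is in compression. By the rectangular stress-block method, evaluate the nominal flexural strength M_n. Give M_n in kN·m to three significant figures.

M_n ≈ 735 kN·m

Tension: T = A_s f_y = 2400 × 420 = 1008000 N.
Try a within the flange: a = T/(0.85 f'_c b_f) = 1008000/(0.85 × 38 × 1490) = 20.94 mm.
Since a = 20.94 ≤ h_f = 165 mm, the stress block lies entirely in the flange; analyse as a rectangular beam of width b_f.
M_n = T(d − a/2) = 1008000 × (740 − 10.47) = 735.37 × 10⁶ N·mm.
M_n = 735.37 kN·m.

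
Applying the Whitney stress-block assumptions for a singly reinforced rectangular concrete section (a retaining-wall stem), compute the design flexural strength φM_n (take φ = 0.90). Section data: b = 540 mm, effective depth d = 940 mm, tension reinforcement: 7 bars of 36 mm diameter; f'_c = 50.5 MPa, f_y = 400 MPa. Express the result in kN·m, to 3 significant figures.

A_s = 7 × 1018 = 7126 mm².
T = A_s f_y = 7126 × 400 = 2850400 N = 2850.4 kN.
From C = T: a = T/(0.85 f'_c b) = 2850400/(0.85 × 50.5 × 540) = 122.97 mm.
M_n = T(d − a/2) = 2850.4 kN × (940 − 61.485) mm = 2504.12 kN·m.
φM_n = 0.90 × 2504.12 = 2253.71 kN·m.

φM_n ≈ 2250 kN·m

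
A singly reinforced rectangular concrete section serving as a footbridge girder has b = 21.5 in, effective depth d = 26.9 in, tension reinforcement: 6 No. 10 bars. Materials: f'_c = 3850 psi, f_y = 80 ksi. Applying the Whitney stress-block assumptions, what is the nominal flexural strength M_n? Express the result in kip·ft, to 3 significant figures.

A_s = 6 × 1.27 = 7.62 in².
T = A_s f_y = 7.62 × 80 = 609.6 kips.
a = T/(0.85 f'_c b) = 609.6/(0.85 × 3.85 × 21.5) = 8.664 in.
M_n = T(d − a/2) = 609.6 × (26.9 − 4.332) = 13757.5 kip·in = 13757.5/12 = 1146.46 kip·ft.

M_n ≈ 1150 kip·ft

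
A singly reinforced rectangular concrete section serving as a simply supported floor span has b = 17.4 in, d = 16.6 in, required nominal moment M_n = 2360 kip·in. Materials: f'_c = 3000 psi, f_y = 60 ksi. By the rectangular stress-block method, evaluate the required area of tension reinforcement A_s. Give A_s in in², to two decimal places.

From M_n = 0.85 f'_c a b (d − a/2):
a = d − √(d² − 2M_n/(0.85 f'_c b)) = 16.6 − √(16.6² − 2 × 2360/(0.85 × 3 × 17.4)) = 3.593 in.
A_s = 0.85 f'_c a b / f_y = 0.85 × 3 × 3.593 × 17.4 / 60 = 2.657 in².

A_s ≈ 2.66 in²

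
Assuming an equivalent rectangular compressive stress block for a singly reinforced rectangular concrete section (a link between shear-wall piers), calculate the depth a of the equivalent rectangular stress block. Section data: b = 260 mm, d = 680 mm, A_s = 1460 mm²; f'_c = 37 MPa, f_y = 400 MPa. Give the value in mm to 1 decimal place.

T = A_s f_y = 1460 × 400 = 584000 N = 584 kN.
Setting C = 0.85 f'_c a b equal to T: a = 584000/(0.85 × 37 × 260) = 71.4 mm.

a ≈ 71.4 mm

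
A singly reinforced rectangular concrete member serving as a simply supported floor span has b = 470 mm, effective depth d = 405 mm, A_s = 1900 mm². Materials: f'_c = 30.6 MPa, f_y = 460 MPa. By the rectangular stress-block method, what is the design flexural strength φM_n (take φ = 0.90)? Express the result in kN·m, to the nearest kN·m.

φM_n ≈ 290 kN·m

T = A_s f_y = 1900 × 460 = 874000 N = 874 kN.
From C = T: a = T/(0.85 f'_c b) = 874000/(0.85 × 30.6 × 470) = 71.49 mm.
M_n = T(d − a/2) = 874 kN × (405 − 35.745) mm = 322.73 kN·m.
φM_n = 0.90 × 322.73 = 290.46 kN·m.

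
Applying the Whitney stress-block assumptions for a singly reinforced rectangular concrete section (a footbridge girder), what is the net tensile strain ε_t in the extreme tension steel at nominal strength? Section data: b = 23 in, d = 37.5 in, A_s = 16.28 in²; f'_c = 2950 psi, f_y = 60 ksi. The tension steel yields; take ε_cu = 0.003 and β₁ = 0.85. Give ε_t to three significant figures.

a = A_s f_y/(0.85 f'_c b) = 16.937 in.
β₁ = 0.85, so c = a/β₁ = 16.937/0.85 = 19.926 in.
From the linear strain diagram with ε_cu = 0.003: ε_t = 0.003 (d − c)/c = 0.003 × (37.5 − 19.926)/19.926 = 0.00265.
ε_t < 0.004 — the section is over-reinforced for flexure under ACI limits.

ε_t ≈ 0.00265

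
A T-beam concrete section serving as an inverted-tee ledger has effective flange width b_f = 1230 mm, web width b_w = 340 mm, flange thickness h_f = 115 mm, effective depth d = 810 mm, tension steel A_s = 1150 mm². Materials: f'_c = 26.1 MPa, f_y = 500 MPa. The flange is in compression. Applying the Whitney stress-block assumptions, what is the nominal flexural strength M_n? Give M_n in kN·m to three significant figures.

M_n ≈ 460 kN·m

Tension: T = A_s f_y = 1150 × 500 = 575000 N.
Try a within the flange: a = T/(0.85 f'_c b_f) = 575000/(0.85 × 26.1 × 1230) = 21.07 mm.
Since a = 21.07 ≤ h_f = 115 mm, the stress block lies entirely in the flange; analyse as a rectangular beam of width b_f.
M_n = T(d − a/2) = 575000 × (810 − 10.535) = 459.69 × 10⁶ N·mm.
M_n = 459.69 kN·m.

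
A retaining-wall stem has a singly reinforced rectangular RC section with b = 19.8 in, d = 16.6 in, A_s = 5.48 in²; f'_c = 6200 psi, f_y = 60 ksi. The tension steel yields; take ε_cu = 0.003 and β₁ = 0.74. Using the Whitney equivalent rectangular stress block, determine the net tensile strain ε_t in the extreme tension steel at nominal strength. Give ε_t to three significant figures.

a = A_s f_y/(0.85 f'_c b) = 3.151 in.
β₁ = 0.74, so c = a/β₁ = 3.151/0.74 = 4.258 in.
From the linear strain diagram with ε_cu = 0.003: ε_t = 0.003 (d − c)/c = 0.003 × (16.6 − 4.258)/4.258 = 0.00870.
Since ε_t ≥ 0.005, the section is tension-controlled.

ε_t ≈ 0.00870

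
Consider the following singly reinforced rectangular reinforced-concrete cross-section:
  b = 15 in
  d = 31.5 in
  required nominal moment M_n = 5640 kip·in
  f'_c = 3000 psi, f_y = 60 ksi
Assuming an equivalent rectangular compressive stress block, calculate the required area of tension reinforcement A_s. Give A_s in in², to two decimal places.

From M_n = 0.85 f'_c a b (d − a/2):
a = d − √(d² − 2M_n/(0.85 f'_c b)) = 31.5 − √(31.5² − 2 × 5640/(0.85 × 3 × 15)) = 5.093 in.
A_s = 0.85 f'_c a b / f_y = 0.85 × 3 × 5.093 × 15 / 60 = 3.247 in².

A_s ≈ 3.25 in²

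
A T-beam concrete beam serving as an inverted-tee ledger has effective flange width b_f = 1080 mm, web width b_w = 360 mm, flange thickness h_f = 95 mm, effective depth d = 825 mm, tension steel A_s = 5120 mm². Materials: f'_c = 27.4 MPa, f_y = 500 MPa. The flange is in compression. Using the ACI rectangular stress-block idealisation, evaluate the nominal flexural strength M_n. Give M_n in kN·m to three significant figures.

M_n ≈ 1980 kN·m

Tension: T = A_s f_y = 5120 × 500 = 2560000 N.
Try a within the flange: a = T/(0.85 f'_c b_f) = 2560000/(0.85 × 27.4 × 1080) = 101.78 mm.
a = 101.78 > h_f = 95 mm: the block extends into the web. Split into flange-overhang and web parts.
C_f = 0.85 f'_c (b_f − b_w) h_f = 0.85 × 27.4 × (1080 − 360) × 95 = 1593036 N.
Remaining web compression depth: a_w = (T − C_f)/(0.85 f'_c b_w) = (2560000 − 1593036)/(0.85 × 27.4 × 360) = 115.33 mm.
M_n = C_f(d − h_f/2) + (T − C_f)(d − a_w/2) = 1593036 × (825 − 47.5) + 966964 × (825 − 57.665) = 1238.59 + 741.99 = 1980.58 × 10⁶ N·mm.
M_n = 1980.58 kN·m.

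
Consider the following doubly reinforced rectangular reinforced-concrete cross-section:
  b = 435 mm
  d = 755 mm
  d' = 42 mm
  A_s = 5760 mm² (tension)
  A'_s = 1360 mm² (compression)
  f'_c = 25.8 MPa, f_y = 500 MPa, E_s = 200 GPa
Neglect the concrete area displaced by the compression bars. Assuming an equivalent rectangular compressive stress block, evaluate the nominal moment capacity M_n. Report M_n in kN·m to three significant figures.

Assume both tension and compression steel yield.
Net tension couple steel: A_s − A'_s = 4400 mm².
a = (A_s − A'_s) f_y / (0.85 f'_c b) = 2200000/(0.85 × 25.8 × 435) = 230.62 mm.
c = a/β₁ = 230.62/0.85 = 271.32 mm; ε'_s = 0.003(c − d')/c = 0.0025 ≥ f_y/E_s = 0.0025, so compression steel does yield.
M_n = (A_s − A'_s) f_y (d − a/2) + A'_s f_y (d − d') = [2200000 × (755 − 115.31) + 680000 × (755 − 42)] × 10⁻⁶ = 1407.32 + 484.84 = 1892.16 kN·m.

M_n ≈ 1890 kN·m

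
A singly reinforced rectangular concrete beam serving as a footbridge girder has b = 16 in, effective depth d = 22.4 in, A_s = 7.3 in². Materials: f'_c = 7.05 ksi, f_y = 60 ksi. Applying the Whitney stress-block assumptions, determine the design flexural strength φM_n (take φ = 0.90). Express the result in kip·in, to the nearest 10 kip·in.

T = A_s f_y = 7.3 × 60 = 438 kips.
a = T/(0.85 f'_c b) = 438/(0.85 × 7.05 × 16) = 4.568 in.
M_n = T(d − a/2) = 438 × (22.4 − 2.284) = 8810.8 kip·in.
φM_n = 0.90 × 8810.8 = 7929.7 kip·in.

φM_n ≈ 7930 kip·in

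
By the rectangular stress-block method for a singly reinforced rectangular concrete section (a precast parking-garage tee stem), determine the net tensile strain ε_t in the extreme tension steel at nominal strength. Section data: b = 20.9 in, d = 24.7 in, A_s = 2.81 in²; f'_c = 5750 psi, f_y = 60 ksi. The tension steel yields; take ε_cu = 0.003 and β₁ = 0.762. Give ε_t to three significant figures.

a = A_s f_y/(0.85 f'_c b) = 1.651 in.
β₁ = 0.762, so c = a/β₁ = 1.651/0.762 = 2.167 in.
From the linear strain diagram with ε_cu = 0.003: ε_t = 0.003 (d − c)/c = 0.003 × (24.7 − 2.167)/2.167 = 0.0312.
Since ε_t ≥ 0.005, the section is tension-controlled.

ε_t ≈ 0.0312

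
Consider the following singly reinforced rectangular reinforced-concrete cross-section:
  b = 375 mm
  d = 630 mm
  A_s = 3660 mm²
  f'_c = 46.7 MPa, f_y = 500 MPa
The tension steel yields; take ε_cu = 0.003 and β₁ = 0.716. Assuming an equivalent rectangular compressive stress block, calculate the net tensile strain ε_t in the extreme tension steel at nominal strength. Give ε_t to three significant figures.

a = A_s f_y/(0.85 f'_c b) = 122.94 mm.
β₁ = 0.716, so c = a/β₁ = 122.94/0.716 = 171.70 mm.
From the linear strain diagram with ε_cu = 0.003: ε_t = 0.003 (d − c)/c = 0.003 × (630 − 171.70)/171.70 = 0.00801.
Since ε_t ≥ 0.005, the section is tension-controlled.

ε_t ≈ 0.00801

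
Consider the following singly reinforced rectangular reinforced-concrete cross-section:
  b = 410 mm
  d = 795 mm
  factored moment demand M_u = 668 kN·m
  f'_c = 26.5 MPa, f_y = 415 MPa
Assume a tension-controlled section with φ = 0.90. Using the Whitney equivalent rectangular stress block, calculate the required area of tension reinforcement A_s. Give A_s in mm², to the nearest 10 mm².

A_s ≈ 2410 mm²

M_n = M_u/φ = 668/0.90 = 742.222 kN·m.
With M_n = 0.85 f'_c a b (d − a/2), solve the quadratic for a:
a = d − √(d² − 2M_n/(0.85 f'_c b)) = 795 − √(795² − 2 × 742.222×10⁶/(0.85 × 26.5 × 410)) = 108.50 mm.
A_s = 0.85 f'_c a b / f_y = 0.85 × 26.5 × 108.50 × 410 / 415 = 2414.5 mm².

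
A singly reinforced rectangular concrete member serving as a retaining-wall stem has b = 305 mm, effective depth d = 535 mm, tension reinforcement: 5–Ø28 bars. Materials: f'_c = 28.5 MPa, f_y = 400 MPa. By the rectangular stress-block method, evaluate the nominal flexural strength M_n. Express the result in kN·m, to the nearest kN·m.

A_s = 5 × 616 = 3080 mm².
T = A_s f_y = 3080 × 400 = 1232000 N = 1232 kN.
From C = T: a = T/(0.85 f'_c b) = 1232000/(0.85 × 28.5 × 305) = 166.74 mm.
M_n = T(d − a/2) = 1232 kN × (535 − 83.37) mm = 556.41 kN·m.

M_n ≈ 556 kN·m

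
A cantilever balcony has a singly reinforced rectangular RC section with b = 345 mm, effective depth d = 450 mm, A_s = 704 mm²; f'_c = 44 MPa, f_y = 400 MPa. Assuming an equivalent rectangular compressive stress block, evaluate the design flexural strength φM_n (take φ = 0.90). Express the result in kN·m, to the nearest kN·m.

T = A_s f_y = 704 × 400 = 281600 N = 281.6 kN.
From C = T: a = T/(0.85 f'_c b) = 281600/(0.85 × 44 × 345) = 21.82 mm.
M_n = T(d − a/2) = 281.6 kN × (450 − 10.91) mm = 123.65 kN·m.
φM_n = 0.90 × 123.65 = 111.29 kN·m.

φM_n ≈ 111 kN·m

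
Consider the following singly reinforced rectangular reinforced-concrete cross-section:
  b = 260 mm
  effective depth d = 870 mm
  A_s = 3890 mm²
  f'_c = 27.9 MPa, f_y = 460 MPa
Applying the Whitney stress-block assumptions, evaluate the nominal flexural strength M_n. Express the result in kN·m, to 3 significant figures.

M_n ≈ 1300 kN·m

T = A_s f_y = 3890 × 460 = 1789400 N = 1789.4 kN.
From C = T: a = T/(0.85 f'_c b) = 1789400/(0.85 × 27.9 × 260) = 290.21 mm.
M_n = T(d − a/2) = 1789.4 kN × (870 − 145.105) mm = 1297.13 kN·m.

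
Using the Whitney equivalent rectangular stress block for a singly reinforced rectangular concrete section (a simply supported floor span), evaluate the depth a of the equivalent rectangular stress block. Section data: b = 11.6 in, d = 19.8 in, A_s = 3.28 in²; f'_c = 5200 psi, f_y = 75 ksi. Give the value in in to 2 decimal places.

a ≈ 4.80 in

T = A_s f_y = 3.28 × 75 = 246 kips.
a = T/(0.85 f'_c b) = 246/(0.85 × 5.2 × 11.6) = 4.80 in.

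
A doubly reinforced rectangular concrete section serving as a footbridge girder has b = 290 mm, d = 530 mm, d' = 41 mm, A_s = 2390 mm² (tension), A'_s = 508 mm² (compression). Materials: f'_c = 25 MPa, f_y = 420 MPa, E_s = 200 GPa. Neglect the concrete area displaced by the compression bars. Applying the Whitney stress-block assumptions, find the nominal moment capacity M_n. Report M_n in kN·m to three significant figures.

M_n ≈ 473 kN·m

Assume both tension and compression steel yield.
Net tension couple steel: A_s − A'_s = 1882 mm².
a = (A_s − A'_s) f_y / (0.85 f'_c b) = 790440/(0.85 × 25 × 290) = 128.27 mm.
c = a/β₁ = 128.27/0.85 = 150.91 mm; ε'_s = 0.003(c − d')/c = 0.0022 ≥ f_y/E_s = 0.0021, so compression steel does yield.
M_n = (A_s − A'_s) f_y (d − a/2) + A'_s f_y (d − d') = [790440 × (530 − 64.135) + 213360 × (530 − 41)] × 10⁻⁶ = 368.24 + 104.33 = 472.57 kN·m.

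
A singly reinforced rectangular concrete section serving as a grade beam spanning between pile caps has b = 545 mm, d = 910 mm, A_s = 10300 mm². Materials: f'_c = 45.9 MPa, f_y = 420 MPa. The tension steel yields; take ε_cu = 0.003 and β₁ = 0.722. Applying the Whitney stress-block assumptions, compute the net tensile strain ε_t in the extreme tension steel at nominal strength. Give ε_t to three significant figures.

ε_t ≈ 0.00669

a = A_s f_y/(0.85 f'_c b) = 203.45 mm.
β₁ = 0.722, so c = a/β₁ = 203.45/0.722 = 281.79 mm.
From the linear strain diagram with ε_cu = 0.003: ε_t = 0.003 (d − c)/c = 0.003 × (910 − 281.79)/281.79 = 0.00669.
Since ε_t ≥ 0.005, the section is tension-controlled.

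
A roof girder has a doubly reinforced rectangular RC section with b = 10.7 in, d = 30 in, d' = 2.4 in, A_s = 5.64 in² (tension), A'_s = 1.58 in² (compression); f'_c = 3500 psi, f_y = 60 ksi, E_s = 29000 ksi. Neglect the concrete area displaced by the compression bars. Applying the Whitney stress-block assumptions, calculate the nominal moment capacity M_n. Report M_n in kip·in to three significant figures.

Assume both steels yield.
a = (A_s − A'_s) f_y/(0.85 f'_c b) = (5.64 − 1.58) × 60/(0.85 × 3.5 × 10.7) = 7.653 in.
c = a/β₁ = 7.653/0.85 = 9.004 in; ε'_s = 0.003(c − d')/c = 0.0022 ≥ ε_y = 0.0021, so the compression steel yields.
M_n = (A_s − A'_s) f_y (d − a/2) + A'_s f_y (d − d') = 243.6 × (30 − 3.8265) + 94.8 × (30 − 2.4) = 6375.9 + 2616.5 = 8992.4 kip·in.

M_n ≈ 8990 kip·in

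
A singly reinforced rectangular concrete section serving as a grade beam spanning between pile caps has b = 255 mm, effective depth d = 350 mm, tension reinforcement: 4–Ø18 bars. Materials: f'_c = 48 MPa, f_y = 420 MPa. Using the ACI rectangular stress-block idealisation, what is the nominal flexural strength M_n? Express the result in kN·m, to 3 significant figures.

M_n ≈ 141 kN·m

A_s = 4 × 254 = 1016 mm².
T = A_s f_y = 1016 × 420 = 426720 N = 426.72 kN.
From C = T: a = T/(0.85 f'_c b) = 426720/(0.85 × 48 × 255) = 41.01 mm.
M_n = T(d − a/2) = 426.72 kN × (350 − 20.505) mm = 140.60 kN·m.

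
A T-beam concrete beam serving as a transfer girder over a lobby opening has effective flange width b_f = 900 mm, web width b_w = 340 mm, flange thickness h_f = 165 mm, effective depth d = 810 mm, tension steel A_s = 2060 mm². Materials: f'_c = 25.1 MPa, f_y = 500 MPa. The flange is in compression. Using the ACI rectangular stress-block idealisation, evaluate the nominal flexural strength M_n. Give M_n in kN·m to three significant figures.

Tension: T = A_s f_y = 2060 × 500 = 1030000 N.
Try a within the flange: a = T/(0.85 f'_c b_f) = 1030000/(0.85 × 25.1 × 900) = 53.64 mm.
Since a = 53.64 ≤ h_f = 165 mm, the stress block lies entirely in the flange; analyse as a rectangular beam of width b_f.
M_n = T(d − a/2) = 1030000 × (810 − 26.82) = 806.68 × 10⁶ N·mm.
M_n = 806.68 kN·m.

M_n ≈ 807 kN·m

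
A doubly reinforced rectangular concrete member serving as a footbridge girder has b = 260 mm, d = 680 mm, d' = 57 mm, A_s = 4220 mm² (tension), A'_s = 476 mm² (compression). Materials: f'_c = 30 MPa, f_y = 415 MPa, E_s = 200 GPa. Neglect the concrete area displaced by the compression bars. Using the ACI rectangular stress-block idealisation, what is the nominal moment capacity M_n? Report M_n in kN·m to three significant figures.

M_n ≈ 998 kN·m

Assume both tension and compression steel yield.
Net tension couple steel: A_s − A'_s = 3744 mm².
a = (A_s − A'_s) f_y / (0.85 f'_c b) = 1553760/(0.85 × 30 × 260) = 234.35 mm.
c = a/β₁ = 234.35/0.836 = 280.32 mm; ε'_s = 0.003(c − d')/c = 0.0024 ≥ f_y/E_s = 0.0021, so compression steel does yield.
M_n = (A_s − A'_s) f_y (d − a/2) + A'_s f_y (d − d') = [1553760 × (680 − 117.175) + 197540 × (680 − 57)] × 10⁻⁶ = 874.49 + 123.07 = 997.56 kN·m.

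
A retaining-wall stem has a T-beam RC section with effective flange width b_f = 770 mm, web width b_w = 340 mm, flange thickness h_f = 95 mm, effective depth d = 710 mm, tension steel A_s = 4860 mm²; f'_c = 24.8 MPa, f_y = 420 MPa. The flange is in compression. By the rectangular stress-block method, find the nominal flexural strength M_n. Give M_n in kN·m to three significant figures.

M_n ≈ 1310 kN·m

Tension: T = A_s f_y = 4860 × 420 = 2041200 N.
Try a within the flange: a = T/(0.85 f'_c b_f) = 2041200/(0.85 × 24.8 × 770) = 125.75 mm.
a = 125.75 > h_f = 95 mm: the block extends into the web. Split into flange-overhang and web parts.
C_f = 0.85 f'_c (b_f − b_w) h_f = 0.85 × 24.8 × (770 − 340) × 95 = 861118 N.
Remaining web compression depth: a_w = (T − C_f)/(0.85 f'_c b_w) = (2041200 − 861118)/(0.85 × 24.8 × 340) = 164.65 mm.
M_n = C_f(d − h_f/2) + (T − C_f)(d − a_w/2) = 861118 × (710 − 47.5) + 1180082 × (710 − 82.325) = 570.49 + 740.71 = 1311.20 × 10⁶ N·mm.
M_n = 1311.20 kN·m.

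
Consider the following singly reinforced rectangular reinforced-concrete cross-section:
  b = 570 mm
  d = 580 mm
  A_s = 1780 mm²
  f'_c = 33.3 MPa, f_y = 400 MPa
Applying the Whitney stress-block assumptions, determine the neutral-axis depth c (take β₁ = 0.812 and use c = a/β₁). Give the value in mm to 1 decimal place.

c ≈ 54.3 mm

T = A_s f_y = 1780 × 400 = 712000 N = 712 kN.
Setting C = 0.85 f'_c a b equal to T: a = 712000/(0.85 × 33.3 × 570) = 44.131 mm.
With β₁ = 0.812, c = a/β₁ = 44.131/0.812 = 54.3 mm.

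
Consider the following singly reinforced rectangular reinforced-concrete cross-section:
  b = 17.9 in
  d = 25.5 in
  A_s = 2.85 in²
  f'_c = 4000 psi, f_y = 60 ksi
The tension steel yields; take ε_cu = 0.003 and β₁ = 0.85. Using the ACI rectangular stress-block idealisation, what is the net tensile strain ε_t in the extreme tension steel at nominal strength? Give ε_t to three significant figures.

a = A_s f_y/(0.85 f'_c b) = 2.810 in.
β₁ = 0.85, so c = a/β₁ = 2.810/0.85 = 3.306 in.
From the linear strain diagram with ε_cu = 0.003: ε_t = 0.003 (d − c)/c = 0.003 × (25.5 − 3.306)/3.306 = 0.0201.
Since ε_t ≥ 0.005, the section is tension-controlled.

ε_t ≈ 0.0201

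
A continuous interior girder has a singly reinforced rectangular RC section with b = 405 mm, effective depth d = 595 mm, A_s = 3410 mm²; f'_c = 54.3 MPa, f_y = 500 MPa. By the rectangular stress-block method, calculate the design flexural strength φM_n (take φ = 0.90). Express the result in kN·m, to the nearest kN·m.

φM_n ≈ 843 kN·m

T = A_s f_y = 3410 × 500 = 1705000 N = 1705 kN.
From C = T: a = T/(0.85 f'_c b) = 1705000/(0.85 × 54.3 × 405) = 91.21 mm.
M_n = T(d − a/2) = 1705 kN × (595 − 45.605) mm = 936.72 kN·m.
φM_n = 0.90 × 936.72 = 843.05 kN·m.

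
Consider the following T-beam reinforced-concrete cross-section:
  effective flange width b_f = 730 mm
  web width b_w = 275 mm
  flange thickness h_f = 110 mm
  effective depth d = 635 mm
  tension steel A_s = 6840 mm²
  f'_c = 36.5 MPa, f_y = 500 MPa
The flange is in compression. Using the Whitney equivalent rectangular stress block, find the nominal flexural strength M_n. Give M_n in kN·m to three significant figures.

Tension: T = A_s f_y = 6840 × 500 = 3420000 N.
Try a within the flange: a = T/(0.85 f'_c b_f) = 3420000/(0.85 × 36.5 × 730) = 151.01 mm.
a = 151.01 > h_f = 110 mm: the block extends into the web. Split into flange-overhang and web parts.
C_f = 0.85 f'_c (b_f − b_w) h_f = 0.85 × 36.5 × (730 − 275) × 110 = 1552801 N.
Remaining web compression depth: a_w = (T − C_f)/(0.85 f'_c b_w) = (3420000 − 1552801)/(0.85 × 36.5 × 275) = 218.85 mm.
M_n = C_f(d − h_f/2) + (T − C_f)(d − a_w/2) = 1552801 × (635 − 55) + 1867199 × (635 − 109.425) = 900.62 + 981.35 = 1881.97 × 10⁶ N·mm.
M_n = 1881.97 kN·m.

M_n ≈ 1880 kN·m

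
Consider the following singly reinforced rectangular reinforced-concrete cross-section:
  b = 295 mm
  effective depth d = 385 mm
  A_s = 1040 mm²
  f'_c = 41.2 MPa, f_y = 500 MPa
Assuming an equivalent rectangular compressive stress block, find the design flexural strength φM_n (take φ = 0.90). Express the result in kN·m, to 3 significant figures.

φM_n ≈ 168 kN·m

T = A_s f_y = 1040 × 500 = 520000 N = 520 kN.
From C = T: a = T/(0.85 f'_c b) = 520000/(0.85 × 41.2 × 295) = 50.33 mm.
M_n = T(d − a/2) = 520 kN × (385 − 25.165) mm = 187.11 kN·m.
φM_n = 0.90 × 187.11 = 168.40 kN·m.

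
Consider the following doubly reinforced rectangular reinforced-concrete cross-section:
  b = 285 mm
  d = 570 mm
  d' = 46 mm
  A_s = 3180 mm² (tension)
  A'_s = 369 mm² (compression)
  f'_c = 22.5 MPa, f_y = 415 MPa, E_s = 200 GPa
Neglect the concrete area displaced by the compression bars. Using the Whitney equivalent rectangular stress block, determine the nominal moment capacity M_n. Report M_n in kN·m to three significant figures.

M_n ≈ 620 kN·m

Assume both tension and compression steel yield.
Net tension couple steel: A_s − A'_s = 2811 mm².
a = (A_s − A'_s) f_y / (0.85 f'_c b) = 1166565/(0.85 × 22.5 × 285) = 214.02 mm.
c = a/β₁ = 214.02/0.85 = 251.79 mm; ε'_s = 0.003(c − d')/c = 0.0025 ≥ f_y/E_s = 0.0021, so compression steel does yield.
M_n = (A_s − A'_s) f_y (d − a/2) + A'_s f_y (d − d') = [1166565 × (570 − 107.01) + 153135 × (570 − 46)] × 10⁻⁶ = 540.11 + 80.24 = 620.35 kN·m.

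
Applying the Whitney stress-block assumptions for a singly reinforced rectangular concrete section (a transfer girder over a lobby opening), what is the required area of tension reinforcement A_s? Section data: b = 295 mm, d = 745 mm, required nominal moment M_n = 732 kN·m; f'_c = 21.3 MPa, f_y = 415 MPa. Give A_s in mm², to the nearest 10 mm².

With M_n = 0.85 f'_c a b (d − a/2), solve the quadratic for a:
a = d − √(d² − 2M_n/(0.85 f'_c b)) = 745 − √(745² − 2 × 732×10⁶/(0.85 × 21.3 × 295)) = 214.98 mm.
A_s = 0.85 f'_c a b / f_y = 0.85 × 21.3 × 214.98 × 295 / 415 = 2766.8 mm².

A_s ≈ 2770 mm²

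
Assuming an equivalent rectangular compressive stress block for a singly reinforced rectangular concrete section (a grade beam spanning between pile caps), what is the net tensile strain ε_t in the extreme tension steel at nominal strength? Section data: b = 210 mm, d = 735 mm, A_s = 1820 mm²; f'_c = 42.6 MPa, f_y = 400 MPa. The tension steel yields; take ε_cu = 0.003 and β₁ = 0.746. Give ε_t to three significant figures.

ε_t ≈ 0.0142

a = A_s f_y/(0.85 f'_c b) = 95.74 mm.
β₁ = 0.746, so c = a/β₁ = 95.74/0.746 = 128.34 mm.
From the linear strain diagram with ε_cu = 0.003: ε_t = 0.003 (d − c)/c = 0.003 × (735 − 128.34)/128.34 = 0.0142.
Since ε_t ≥ 0.005, the section is tension-controlled.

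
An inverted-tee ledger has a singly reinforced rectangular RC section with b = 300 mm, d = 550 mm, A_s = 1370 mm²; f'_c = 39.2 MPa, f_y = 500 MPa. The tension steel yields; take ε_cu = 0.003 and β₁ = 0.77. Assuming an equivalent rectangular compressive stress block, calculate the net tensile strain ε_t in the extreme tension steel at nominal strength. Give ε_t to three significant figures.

ε_t ≈ 0.0155

a = A_s f_y/(0.85 f'_c b) = 68.53 mm.
β₁ = 0.77, so c = a/β₁ = 68.53/0.77 = 89.00 mm.
From the linear strain diagram with ε_cu = 0.003: ε_t = 0.003 (d − c)/c = 0.003 × (550 − 89.00)/89.00 = 0.0155.
Since ε_t ≥ 0.005, the section is tension-controlled.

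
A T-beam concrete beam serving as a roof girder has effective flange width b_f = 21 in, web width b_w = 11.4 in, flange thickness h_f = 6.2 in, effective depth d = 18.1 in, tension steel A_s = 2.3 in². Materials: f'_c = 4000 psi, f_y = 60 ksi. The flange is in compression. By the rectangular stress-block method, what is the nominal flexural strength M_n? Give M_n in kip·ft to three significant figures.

Tension: T = A_s f_y = 2.3 × 60 = 138 kips.
Try a within the flange: a = T/(0.85 f'_c b_f) = 138/(0.85 × 4 × 21) = 1.933 in.
Since a = 1.933 ≤ h_f = 6.2 in, the stress block lies entirely in the flange; analyse as a rectangular beam of width b_f.
M_n = T(d − a/2) = 138 × (18.1 − 0.9665) = 2364.4 kip·in.
M_n = 2364.4/12 = 197.03 kip·ft.

M_n ≈ 197 kip·ft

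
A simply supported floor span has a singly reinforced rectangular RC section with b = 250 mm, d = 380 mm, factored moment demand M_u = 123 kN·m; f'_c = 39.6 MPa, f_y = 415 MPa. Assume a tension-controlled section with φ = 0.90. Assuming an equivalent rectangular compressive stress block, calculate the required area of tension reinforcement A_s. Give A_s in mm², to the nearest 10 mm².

A_s ≈ 920 mm²

M_n = M_u/φ = 123/0.90 = 136.667 kN·m.
With M_n = 0.85 f'_c a b (d − a/2), solve the quadratic for a:
a = d − √(d² − 2M_n/(0.85 f'_c b)) = 380 − √(380² − 2 × 136.667×10⁶/(0.85 × 39.6 × 250)) = 45.46 mm.
A_s = 0.85 f'_c a b / f_y = 0.85 × 39.6 × 45.46 × 250 / 415 = 921.8 mm².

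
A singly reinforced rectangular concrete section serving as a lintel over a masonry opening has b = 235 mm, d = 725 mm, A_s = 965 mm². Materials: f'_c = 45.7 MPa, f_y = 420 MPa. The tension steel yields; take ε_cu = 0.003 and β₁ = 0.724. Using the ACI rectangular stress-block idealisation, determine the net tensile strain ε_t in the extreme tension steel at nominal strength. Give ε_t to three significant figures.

ε_t ≈ 0.0325

a = A_s f_y/(0.85 f'_c b) = 44.40 mm.
β₁ = 0.724, so c = a/β₁ = 44.40/0.724 = 61.33 mm.
From the linear strain diagram with ε_cu = 0.003: ε_t = 0.003 (d − c)/c = 0.003 × (725 − 61.33)/61.33 = 0.0325.
Since ε_t ≥ 0.005, the section is tension-controlled.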